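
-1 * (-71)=71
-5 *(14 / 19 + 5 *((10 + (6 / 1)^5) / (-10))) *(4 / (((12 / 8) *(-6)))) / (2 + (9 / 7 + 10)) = -383460 / 589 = -651.04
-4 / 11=-0.36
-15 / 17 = -0.88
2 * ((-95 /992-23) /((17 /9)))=-206199 /8432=-24.45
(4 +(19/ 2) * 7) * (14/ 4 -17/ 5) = 141/ 20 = 7.05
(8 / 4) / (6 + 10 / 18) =18 / 59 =0.31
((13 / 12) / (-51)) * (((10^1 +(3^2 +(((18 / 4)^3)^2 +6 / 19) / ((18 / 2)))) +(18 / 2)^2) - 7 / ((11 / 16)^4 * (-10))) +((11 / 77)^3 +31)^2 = 939.39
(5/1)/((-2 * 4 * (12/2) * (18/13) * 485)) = -13/83808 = -0.00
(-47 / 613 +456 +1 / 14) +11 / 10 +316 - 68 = 15127808 / 21455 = 705.09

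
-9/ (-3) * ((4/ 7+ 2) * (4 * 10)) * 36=77760/ 7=11108.57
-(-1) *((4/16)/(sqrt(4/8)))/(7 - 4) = sqrt(2)/12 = 0.12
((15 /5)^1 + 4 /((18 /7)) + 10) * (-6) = -262 /3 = -87.33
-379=-379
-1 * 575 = -575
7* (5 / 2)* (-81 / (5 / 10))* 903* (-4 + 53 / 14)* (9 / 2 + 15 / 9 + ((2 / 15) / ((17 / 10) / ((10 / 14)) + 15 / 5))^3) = 263391896663595 / 77860436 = 3382872.10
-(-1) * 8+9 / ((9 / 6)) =14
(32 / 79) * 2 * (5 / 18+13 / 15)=3296 / 3555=0.93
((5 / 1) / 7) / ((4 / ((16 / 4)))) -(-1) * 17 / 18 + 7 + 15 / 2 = 1018 / 63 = 16.16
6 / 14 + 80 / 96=53 / 42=1.26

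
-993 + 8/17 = -992.53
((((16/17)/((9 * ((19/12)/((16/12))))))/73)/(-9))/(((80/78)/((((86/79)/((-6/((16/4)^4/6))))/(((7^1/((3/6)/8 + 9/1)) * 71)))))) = 4150016/224965093311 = 0.00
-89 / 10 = -8.90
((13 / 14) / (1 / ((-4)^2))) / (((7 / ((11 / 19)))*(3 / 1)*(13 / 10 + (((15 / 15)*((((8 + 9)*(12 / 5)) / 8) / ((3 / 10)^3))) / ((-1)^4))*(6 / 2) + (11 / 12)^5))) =43130880 / 59875713023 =0.00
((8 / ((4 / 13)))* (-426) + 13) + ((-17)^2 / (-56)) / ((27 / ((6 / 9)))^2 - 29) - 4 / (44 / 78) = -10987400509 / 992530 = -11070.09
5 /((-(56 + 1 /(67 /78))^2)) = -4489 /2933780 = -0.00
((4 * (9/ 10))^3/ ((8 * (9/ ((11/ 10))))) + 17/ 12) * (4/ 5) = 15971/ 9375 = 1.70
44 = 44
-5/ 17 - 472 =-8029/ 17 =-472.29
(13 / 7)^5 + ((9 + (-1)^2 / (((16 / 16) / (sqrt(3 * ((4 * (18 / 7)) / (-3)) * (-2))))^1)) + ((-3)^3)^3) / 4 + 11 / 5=-822569611 / 168070 + 3 * sqrt(7) / 7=-4893.07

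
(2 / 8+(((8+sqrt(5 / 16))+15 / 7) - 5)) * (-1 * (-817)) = 817 * sqrt(5) / 4+123367 / 28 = 4862.68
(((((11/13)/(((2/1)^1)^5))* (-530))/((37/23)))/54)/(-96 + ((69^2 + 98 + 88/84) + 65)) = -93863/2809624896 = -0.00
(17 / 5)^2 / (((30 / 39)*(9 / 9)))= 3757 / 250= 15.03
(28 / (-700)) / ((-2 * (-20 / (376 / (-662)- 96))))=7991 / 82750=0.10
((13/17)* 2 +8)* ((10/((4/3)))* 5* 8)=48600/17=2858.82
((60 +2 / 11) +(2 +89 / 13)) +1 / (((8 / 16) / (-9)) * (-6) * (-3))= 9728 / 143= 68.03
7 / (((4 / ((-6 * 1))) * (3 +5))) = -21 / 16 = -1.31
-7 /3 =-2.33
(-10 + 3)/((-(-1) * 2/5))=-35/2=-17.50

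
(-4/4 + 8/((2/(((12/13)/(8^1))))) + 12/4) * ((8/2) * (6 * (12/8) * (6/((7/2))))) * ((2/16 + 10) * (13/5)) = 139968/35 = 3999.09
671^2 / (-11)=-40931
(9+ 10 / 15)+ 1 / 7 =206 / 21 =9.81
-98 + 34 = -64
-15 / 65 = -0.23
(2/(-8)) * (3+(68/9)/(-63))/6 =-1633/13608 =-0.12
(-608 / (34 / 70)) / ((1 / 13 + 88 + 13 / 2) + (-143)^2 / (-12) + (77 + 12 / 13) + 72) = 51072 / 59551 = 0.86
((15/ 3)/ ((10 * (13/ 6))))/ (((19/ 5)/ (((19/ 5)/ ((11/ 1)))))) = 3/ 143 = 0.02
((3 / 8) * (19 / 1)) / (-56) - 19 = -8569 / 448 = -19.13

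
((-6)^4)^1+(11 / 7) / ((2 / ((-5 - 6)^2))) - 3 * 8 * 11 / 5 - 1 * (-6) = 94099 / 70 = 1344.27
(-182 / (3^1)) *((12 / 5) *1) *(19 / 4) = -3458 / 5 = -691.60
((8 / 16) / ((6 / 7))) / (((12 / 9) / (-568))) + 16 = -465 / 2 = -232.50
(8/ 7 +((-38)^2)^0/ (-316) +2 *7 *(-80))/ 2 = -2474919/ 4424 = -559.43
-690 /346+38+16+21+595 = 115565 /173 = 668.01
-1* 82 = -82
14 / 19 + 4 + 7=223 / 19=11.74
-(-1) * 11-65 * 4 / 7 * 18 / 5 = -859 / 7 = -122.71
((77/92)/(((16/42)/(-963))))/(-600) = 3.53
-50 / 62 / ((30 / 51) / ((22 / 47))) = -935 / 1457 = -0.64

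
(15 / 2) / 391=15 / 782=0.02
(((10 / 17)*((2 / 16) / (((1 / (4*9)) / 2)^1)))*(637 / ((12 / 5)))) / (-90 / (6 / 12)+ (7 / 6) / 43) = -6162975 / 789361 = -7.81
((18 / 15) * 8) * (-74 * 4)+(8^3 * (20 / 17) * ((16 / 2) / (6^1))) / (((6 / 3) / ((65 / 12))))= -509824 / 765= -666.44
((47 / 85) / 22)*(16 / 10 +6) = 893 / 4675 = 0.19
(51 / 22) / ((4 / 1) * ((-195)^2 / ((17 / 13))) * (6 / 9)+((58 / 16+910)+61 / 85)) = 5780 / 195615761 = 0.00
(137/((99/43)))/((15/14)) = 82474/1485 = 55.54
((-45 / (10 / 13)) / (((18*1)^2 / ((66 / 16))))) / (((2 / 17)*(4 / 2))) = -2431 / 768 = -3.17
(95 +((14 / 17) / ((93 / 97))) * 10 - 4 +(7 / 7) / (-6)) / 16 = 314375 / 50592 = 6.21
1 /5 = 0.20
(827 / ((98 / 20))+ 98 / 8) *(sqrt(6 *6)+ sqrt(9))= 319329 / 196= 1629.23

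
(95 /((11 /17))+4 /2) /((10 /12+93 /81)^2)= 4773492 /125939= 37.90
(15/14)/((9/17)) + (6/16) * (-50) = -1405/84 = -16.73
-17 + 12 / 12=-16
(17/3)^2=289/9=32.11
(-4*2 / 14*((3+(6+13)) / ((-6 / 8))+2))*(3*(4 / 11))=1312 / 77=17.04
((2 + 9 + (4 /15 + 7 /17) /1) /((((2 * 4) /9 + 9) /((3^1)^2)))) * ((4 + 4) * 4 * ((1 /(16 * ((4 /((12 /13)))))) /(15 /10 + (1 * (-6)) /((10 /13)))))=-107208 /137683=-0.78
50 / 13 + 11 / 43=2293 / 559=4.10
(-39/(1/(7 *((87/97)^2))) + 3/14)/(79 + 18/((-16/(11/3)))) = -115601964/39451937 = -2.93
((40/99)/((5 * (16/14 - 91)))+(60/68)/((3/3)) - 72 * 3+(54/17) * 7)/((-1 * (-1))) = -12011033/62271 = -192.88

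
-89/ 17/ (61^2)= -89/ 63257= -0.00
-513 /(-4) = 513 /4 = 128.25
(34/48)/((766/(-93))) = -527/6128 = -0.09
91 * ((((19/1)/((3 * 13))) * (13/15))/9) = 1729/405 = 4.27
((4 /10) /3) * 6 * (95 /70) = 38 /35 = 1.09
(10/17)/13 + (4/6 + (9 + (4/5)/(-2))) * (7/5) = 13.02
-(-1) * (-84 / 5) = -84 / 5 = -16.80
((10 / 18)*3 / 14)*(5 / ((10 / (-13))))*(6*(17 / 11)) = -1105 / 154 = -7.18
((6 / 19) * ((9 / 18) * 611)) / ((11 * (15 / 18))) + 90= 105048 / 1045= 100.52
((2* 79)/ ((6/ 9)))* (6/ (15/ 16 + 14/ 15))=341280/ 449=760.09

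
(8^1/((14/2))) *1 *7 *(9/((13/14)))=1008/13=77.54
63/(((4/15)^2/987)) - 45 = 13990005/16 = 874375.31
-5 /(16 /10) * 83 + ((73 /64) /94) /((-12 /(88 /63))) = -147458603 /568512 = -259.38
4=4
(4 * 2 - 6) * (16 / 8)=4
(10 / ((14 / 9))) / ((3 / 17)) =255 / 7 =36.43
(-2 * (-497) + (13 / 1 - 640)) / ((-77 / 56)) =-2936 / 11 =-266.91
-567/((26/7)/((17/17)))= -3969/26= -152.65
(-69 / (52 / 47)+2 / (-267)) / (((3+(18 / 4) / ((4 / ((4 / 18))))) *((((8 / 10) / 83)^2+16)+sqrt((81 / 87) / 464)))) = -5530205109765080896000 / 4610499039921929371503+2979619073060912500 *sqrt(3) / 1536833013307309790501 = -1.20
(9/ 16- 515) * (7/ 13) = -57617/ 208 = -277.00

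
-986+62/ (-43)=-987.44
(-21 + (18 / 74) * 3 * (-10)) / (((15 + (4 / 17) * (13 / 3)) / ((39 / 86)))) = -0.80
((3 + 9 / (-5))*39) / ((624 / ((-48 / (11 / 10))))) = -36 / 11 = -3.27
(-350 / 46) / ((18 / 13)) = -2275 / 414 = -5.50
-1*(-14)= 14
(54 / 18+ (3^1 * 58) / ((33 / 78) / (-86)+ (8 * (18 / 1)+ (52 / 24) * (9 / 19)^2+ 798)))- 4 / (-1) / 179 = 436715916355 / 136177307141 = 3.21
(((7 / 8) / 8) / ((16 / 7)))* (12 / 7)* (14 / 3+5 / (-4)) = 287 / 1024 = 0.28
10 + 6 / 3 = 12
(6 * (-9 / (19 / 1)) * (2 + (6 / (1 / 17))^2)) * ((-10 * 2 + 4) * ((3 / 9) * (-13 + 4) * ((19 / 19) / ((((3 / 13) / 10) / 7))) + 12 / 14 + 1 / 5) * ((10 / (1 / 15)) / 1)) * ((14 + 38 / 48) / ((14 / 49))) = -63461533152600 / 19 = -3340080692242.11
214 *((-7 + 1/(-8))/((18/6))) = -508.25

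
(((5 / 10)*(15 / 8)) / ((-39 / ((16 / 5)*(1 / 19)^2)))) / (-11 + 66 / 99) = 0.00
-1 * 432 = -432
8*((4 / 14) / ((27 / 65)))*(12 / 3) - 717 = -694.99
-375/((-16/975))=365625/16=22851.56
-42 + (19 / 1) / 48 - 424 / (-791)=-1559275 / 37968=-41.07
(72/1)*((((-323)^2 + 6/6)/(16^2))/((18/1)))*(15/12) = 260825/128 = 2037.70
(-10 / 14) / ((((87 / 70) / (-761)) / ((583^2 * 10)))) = 129327764500 / 87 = 1486526028.74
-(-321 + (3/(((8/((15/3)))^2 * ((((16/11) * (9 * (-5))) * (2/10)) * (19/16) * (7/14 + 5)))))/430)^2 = -2535459755515801/24606314496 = -103041.02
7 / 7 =1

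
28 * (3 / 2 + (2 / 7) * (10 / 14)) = 334 / 7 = 47.71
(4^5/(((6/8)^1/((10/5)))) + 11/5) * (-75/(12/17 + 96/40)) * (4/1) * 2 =-17422025/33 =-527940.15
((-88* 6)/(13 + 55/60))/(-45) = 0.84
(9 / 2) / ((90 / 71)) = 71 / 20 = 3.55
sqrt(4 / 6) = 0.82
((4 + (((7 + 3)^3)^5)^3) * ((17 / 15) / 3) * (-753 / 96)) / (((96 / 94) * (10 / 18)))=-50137250000000000000000000000000000000000000200549 / 9600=-5222630208333333333333333000000000000000000000.00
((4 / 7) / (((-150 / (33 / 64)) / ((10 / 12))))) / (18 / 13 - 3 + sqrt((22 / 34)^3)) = 347633 * sqrt(187) / 13048183680 + 702559 / 621342080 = 0.00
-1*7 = -7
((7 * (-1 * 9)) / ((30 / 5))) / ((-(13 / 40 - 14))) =-420 / 547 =-0.77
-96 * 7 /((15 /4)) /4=-224 /5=-44.80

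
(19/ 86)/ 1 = 19/ 86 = 0.22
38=38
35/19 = 1.84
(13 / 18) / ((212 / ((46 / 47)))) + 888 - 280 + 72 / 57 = 1038095057 / 1703844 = 609.27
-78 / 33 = -26 / 11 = -2.36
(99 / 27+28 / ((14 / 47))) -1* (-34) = 395 / 3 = 131.67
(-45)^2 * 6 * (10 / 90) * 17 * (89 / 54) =37825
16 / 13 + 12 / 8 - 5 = -59 / 26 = -2.27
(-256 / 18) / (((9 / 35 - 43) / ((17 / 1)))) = 560 / 99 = 5.66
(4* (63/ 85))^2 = 63504/ 7225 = 8.79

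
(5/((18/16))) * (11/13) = 440/117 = 3.76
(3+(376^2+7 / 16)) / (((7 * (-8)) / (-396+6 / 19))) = 1214732127 / 1216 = 998957.34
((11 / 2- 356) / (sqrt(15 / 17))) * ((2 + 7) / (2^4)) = -2103 * sqrt(255) / 160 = -209.89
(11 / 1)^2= 121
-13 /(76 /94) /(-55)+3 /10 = 619 /1045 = 0.59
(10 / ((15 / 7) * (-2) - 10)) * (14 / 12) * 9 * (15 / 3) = -147 / 4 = -36.75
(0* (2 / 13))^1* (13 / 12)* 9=0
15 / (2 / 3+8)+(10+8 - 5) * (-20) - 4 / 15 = -100829 / 390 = -258.54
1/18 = 0.06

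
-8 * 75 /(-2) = 300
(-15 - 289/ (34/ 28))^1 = -253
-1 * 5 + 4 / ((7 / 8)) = -3 / 7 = -0.43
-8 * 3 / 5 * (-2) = 48 / 5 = 9.60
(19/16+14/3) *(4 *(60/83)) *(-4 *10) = -56200/83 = -677.11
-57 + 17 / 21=-1180 / 21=-56.19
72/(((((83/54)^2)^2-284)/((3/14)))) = -0.06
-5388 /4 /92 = -1347 /92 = -14.64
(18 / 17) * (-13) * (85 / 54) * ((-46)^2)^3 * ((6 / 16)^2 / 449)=-28866998355 / 449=-64291755.80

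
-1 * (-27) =27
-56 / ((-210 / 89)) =356 / 15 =23.73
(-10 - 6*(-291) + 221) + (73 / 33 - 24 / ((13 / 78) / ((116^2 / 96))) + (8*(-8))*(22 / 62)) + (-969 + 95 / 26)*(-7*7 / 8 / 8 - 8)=-16657812763 / 1702272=-9785.64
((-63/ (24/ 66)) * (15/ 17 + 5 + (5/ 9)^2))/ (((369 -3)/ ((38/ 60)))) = -2494415/ 1343952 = -1.86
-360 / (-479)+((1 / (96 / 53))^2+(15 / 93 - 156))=-154.78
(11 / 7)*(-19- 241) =-2860 / 7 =-408.57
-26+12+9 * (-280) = -2534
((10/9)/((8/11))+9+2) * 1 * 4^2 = 1804/9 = 200.44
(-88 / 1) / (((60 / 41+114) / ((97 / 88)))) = -3977 / 4734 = -0.84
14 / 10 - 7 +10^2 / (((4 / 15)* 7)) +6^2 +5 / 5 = 2974 / 35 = 84.97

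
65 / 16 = 4.06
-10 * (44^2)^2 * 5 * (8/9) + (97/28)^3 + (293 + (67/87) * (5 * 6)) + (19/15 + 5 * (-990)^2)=-4631739126201799/28647360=-161681185.50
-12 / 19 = -0.63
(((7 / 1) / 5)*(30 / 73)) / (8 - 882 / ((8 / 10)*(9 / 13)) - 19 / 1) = -28 / 78037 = -0.00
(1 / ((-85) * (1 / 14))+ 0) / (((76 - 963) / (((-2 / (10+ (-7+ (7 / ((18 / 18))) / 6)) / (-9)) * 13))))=728 / 5654625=0.00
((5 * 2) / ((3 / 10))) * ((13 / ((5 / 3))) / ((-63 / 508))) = -132080 / 63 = -2096.51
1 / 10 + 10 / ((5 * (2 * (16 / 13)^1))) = 73 / 80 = 0.91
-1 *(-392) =392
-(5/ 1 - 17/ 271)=-4.94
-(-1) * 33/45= 11/15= 0.73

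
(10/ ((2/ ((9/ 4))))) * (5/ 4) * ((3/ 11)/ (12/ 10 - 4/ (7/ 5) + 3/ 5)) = -23625/ 6512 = -3.63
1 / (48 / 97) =2.02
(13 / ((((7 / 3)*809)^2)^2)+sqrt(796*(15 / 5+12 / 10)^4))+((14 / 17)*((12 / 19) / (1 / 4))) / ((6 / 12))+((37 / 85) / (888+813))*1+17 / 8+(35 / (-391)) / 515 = 48083879602565324710672453 / 7649271828064425132824040+882*sqrt(199) / 25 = 503.97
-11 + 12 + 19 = 20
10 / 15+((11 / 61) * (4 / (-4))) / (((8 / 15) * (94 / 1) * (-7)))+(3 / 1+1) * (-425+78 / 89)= -145391351689 / 85734768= -1695.83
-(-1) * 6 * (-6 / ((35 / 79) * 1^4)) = -2844 / 35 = -81.26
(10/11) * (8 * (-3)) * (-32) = 7680/11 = 698.18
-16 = -16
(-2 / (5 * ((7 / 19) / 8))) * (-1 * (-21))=-912 / 5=-182.40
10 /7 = 1.43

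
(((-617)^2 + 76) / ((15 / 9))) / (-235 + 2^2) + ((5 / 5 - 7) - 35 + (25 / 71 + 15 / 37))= -2703820 / 2627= -1029.24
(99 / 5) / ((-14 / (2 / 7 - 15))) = 10197 / 490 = 20.81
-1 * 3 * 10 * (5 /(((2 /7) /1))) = -525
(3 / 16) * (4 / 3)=1 / 4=0.25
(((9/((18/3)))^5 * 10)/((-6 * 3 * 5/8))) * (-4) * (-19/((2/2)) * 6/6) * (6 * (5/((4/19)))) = -146205/2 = -73102.50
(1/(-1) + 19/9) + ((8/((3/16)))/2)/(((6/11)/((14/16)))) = 106/3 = 35.33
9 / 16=0.56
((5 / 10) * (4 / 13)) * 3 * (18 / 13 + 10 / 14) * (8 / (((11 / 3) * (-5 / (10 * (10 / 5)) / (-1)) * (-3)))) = -36672 / 13013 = -2.82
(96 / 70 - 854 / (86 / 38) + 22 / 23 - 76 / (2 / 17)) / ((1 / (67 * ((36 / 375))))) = -28415480952 / 4326875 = -6567.21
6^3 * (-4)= -864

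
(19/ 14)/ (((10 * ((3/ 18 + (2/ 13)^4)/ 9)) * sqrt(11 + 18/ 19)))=14651793 * sqrt(4313)/ 455359730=2.11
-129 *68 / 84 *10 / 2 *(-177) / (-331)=-279.21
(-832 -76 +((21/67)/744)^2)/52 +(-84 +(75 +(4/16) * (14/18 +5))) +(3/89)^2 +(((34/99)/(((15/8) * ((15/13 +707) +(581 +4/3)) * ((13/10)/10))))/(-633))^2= -28298790332493128940661490971817975/1131229536205958448735908865109248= -25.02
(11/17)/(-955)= -11/16235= -0.00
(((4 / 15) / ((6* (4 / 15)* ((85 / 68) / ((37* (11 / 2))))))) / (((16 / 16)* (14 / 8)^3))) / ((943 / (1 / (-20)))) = -6512 / 24258675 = -0.00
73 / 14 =5.21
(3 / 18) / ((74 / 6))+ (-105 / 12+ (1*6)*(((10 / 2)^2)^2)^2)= 346873707 / 148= 2343741.26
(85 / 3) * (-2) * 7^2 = -8330 / 3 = -2776.67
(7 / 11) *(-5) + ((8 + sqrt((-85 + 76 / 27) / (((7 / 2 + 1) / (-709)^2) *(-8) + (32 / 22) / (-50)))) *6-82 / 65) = 31143 / 715 + 3545 *sqrt(73800879999) / 3023511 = 362.08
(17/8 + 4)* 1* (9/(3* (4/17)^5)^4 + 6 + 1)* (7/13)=1354555713031.54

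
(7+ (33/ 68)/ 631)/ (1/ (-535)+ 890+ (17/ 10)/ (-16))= 1285664920/ 163425297923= 0.01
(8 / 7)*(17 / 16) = 17 / 14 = 1.21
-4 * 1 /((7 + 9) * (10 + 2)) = -1 /48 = -0.02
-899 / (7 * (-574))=899 / 4018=0.22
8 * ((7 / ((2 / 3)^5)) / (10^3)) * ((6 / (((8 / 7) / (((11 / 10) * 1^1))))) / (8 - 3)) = 392931 / 800000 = 0.49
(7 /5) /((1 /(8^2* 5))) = 448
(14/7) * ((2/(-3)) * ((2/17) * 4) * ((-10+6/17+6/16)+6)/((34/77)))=68530/14739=4.65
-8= -8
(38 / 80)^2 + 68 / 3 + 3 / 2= 117083 / 4800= 24.39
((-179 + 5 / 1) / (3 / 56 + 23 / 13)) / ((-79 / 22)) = 2786784 / 104833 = 26.58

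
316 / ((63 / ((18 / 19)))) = 632 / 133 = 4.75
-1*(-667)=667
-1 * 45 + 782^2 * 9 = 5503671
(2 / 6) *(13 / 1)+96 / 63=41 / 7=5.86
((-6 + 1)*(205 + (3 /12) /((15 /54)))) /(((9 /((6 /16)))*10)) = -2059 /480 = -4.29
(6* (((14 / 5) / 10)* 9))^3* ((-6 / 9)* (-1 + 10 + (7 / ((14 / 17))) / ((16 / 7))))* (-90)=8243299449 / 3125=2637855.82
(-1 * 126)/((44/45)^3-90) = 820125/579719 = 1.41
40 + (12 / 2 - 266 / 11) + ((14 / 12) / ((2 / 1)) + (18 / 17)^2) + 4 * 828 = 127243517 / 38148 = 3335.52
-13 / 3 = -4.33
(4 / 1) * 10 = 40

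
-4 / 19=-0.21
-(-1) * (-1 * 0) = 0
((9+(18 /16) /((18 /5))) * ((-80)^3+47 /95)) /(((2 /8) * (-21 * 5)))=7247352997 /39900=181637.92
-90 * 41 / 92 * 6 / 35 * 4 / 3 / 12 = -123 / 161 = -0.76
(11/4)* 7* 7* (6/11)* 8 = 588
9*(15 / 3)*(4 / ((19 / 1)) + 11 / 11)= 1035 / 19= 54.47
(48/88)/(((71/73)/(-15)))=-6570/781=-8.41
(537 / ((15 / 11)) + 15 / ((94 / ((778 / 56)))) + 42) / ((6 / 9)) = 17292909 / 26320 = 657.03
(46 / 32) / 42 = 23 / 672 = 0.03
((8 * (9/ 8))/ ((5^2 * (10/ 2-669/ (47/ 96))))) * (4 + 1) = -423/ 319945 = -0.00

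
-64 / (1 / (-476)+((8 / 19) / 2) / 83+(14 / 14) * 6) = -48041728 / 4504239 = -10.67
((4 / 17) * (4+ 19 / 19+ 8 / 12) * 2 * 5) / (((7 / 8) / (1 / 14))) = 160 / 147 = 1.09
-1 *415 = -415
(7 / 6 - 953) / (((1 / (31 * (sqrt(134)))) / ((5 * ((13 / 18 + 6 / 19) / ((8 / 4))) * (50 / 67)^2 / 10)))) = -39280971875 * sqrt(134) / 9211428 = -49363.70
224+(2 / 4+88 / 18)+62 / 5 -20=19961 / 90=221.79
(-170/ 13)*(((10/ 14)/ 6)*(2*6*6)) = -10200/ 91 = -112.09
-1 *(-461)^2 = -212521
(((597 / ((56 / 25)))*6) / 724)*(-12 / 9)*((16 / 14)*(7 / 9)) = -9950 / 3801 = -2.62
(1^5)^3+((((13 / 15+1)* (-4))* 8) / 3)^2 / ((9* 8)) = 118577 / 18225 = 6.51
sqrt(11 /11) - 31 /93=2 /3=0.67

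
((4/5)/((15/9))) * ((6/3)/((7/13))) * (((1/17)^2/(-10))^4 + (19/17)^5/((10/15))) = 7116568516395039/1525946940218750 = 4.66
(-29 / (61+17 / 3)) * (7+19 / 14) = -10179 / 2800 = -3.64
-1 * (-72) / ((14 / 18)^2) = 5832 / 49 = 119.02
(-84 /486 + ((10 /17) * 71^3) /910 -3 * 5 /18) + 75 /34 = 232.56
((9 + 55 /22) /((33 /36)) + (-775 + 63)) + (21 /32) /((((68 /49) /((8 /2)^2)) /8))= -119479 /187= -638.93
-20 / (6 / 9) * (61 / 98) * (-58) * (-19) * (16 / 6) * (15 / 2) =-20166600 / 49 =-411563.27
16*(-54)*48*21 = -870912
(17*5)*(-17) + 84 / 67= -96731 / 67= -1443.75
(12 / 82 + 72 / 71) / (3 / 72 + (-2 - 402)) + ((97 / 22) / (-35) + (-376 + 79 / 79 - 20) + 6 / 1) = -241605116153 / 620887190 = -389.13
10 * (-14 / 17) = -140 / 17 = -8.24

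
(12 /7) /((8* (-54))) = -1 /252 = -0.00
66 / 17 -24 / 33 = 3.16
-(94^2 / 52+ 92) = -3405 / 13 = -261.92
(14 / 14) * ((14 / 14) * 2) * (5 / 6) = 5 / 3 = 1.67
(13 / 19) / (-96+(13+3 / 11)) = -11 / 1330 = -0.01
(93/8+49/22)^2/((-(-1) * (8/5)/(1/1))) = 7429805/61952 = 119.93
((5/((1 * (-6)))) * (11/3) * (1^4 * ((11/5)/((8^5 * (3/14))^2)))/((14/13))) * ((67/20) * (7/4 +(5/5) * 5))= -737737/257698037760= -0.00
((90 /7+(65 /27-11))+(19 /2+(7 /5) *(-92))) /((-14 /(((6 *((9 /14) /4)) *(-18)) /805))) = -1956753 /11044600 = -0.18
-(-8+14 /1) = -6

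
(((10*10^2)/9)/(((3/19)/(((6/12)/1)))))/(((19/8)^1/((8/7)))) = 32000/189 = 169.31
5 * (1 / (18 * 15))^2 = 1 / 14580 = 0.00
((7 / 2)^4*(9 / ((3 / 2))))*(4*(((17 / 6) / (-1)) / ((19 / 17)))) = -693889 / 76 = -9130.12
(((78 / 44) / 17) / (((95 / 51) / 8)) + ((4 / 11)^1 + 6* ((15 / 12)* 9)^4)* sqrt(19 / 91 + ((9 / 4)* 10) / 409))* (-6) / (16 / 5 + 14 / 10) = -289973865* sqrt(1461739006) / 172185728-2808 / 4807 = -64387.35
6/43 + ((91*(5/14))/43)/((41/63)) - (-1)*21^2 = 442.30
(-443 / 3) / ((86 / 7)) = -12.02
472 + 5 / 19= 8973 / 19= 472.26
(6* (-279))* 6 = -10044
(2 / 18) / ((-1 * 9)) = -1 / 81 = -0.01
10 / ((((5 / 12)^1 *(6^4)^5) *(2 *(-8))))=-1 / 2437438960041984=-0.00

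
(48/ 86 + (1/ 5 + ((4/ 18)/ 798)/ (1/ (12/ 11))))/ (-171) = -2147081/ 484084755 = -0.00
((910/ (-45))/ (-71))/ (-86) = -91/ 27477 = -0.00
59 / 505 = 0.12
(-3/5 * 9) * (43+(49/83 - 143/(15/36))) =3357126/2075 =1617.89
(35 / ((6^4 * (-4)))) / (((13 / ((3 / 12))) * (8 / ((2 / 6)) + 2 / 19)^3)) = -240065 / 25897913174016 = -0.00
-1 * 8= -8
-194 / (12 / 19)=-1843 / 6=-307.17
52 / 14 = 26 / 7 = 3.71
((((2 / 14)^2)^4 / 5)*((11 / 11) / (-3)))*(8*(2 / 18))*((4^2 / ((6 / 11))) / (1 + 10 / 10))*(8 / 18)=-1408 / 21012699645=-0.00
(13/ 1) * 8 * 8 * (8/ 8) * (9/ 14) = 3744/ 7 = 534.86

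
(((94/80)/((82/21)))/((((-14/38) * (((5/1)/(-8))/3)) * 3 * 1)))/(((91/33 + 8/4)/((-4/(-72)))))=9823/643700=0.02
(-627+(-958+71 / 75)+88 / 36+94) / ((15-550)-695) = 167356 / 138375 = 1.21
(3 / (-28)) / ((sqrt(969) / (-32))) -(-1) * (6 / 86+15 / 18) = 8 * sqrt(969) / 2261+233 / 258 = 1.01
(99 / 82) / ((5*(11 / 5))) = 9 / 82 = 0.11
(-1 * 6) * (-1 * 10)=60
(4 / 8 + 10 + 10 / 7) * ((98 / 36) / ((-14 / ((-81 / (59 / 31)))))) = 46593 / 472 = 98.71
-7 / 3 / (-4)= 7 / 12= 0.58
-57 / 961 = -0.06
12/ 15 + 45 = 229/ 5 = 45.80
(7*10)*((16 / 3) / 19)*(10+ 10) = 22400 / 57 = 392.98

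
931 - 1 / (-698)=649839 / 698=931.00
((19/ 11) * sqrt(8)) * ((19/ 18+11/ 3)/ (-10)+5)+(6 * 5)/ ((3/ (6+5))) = 3097 * sqrt(2)/ 198+110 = 132.12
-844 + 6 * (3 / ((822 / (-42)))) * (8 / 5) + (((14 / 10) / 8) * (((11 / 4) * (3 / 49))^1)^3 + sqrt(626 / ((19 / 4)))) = -4983670179863 / 5894551040 + 2 * sqrt(11894) / 19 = -833.99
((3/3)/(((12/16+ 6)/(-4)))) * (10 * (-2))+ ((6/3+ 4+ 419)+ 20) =12335/27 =456.85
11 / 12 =0.92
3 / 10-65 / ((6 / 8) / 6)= -5197 / 10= -519.70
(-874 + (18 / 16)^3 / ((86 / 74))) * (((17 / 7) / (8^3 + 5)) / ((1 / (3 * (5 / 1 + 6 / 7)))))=-40178588001 / 557731328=-72.04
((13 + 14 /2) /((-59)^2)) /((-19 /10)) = -200 /66139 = -0.00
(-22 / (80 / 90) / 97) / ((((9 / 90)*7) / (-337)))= 166815 / 1358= 122.84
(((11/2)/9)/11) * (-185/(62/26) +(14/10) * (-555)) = -13246/279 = -47.48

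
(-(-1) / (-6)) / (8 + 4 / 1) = -1 / 72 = -0.01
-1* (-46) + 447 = 493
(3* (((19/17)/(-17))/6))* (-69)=1311/578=2.27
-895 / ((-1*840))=179 / 168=1.07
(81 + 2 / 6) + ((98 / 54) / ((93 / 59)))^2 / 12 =6162155977 / 75661452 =81.44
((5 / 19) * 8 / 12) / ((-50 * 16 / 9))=-3 / 1520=-0.00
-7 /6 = -1.17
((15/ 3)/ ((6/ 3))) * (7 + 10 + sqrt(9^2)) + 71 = 136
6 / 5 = 1.20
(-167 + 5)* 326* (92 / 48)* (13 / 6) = -438633 / 2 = -219316.50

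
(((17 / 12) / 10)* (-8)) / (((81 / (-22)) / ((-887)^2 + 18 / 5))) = 1471264762 / 6075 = 242183.50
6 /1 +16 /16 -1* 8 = -1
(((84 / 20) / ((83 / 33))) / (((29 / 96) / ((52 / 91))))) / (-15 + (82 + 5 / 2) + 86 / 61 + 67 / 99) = 459157248 / 10405737805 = 0.04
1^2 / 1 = 1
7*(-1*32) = -224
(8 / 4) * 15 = 30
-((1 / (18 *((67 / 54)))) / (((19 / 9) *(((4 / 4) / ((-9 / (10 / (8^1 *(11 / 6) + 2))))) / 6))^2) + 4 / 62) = -61065674 / 749797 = -81.44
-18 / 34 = -9 / 17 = -0.53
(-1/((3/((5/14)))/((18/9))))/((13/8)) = -0.15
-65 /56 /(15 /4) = -13 /42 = -0.31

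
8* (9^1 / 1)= 72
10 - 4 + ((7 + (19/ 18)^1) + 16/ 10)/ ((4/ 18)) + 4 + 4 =1149/ 20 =57.45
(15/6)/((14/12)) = 15/7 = 2.14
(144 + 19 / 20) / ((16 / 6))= 8697 / 160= 54.36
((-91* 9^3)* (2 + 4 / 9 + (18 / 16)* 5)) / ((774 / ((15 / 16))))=-7137585 / 11008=-648.40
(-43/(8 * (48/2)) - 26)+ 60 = 6485/192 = 33.78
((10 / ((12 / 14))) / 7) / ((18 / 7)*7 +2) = 1 / 12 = 0.08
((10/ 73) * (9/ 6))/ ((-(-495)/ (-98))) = -98/ 2409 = -0.04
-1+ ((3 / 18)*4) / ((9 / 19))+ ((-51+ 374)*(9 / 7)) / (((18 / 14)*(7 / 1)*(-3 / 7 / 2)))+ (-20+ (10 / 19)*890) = 119783 / 513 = 233.50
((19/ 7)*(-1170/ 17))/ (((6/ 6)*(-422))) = 11115/ 25109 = 0.44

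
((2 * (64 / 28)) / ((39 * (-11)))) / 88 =-4 / 33033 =-0.00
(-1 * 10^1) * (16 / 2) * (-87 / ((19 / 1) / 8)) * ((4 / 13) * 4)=890880 / 247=3606.80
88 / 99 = 8 / 9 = 0.89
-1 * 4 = -4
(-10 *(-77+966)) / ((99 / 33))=-8890 / 3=-2963.33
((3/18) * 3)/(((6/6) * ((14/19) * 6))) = 19/168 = 0.11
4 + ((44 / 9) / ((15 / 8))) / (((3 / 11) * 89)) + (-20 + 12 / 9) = -524788 / 36045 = -14.56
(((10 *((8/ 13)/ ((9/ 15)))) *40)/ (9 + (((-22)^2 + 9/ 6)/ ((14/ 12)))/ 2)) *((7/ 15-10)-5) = -9766400/ 355563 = -27.47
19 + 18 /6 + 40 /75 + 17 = 39.53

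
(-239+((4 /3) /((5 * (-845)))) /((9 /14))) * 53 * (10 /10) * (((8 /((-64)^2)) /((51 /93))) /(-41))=44794720783 /40709260800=1.10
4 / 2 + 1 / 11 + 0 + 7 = 100 / 11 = 9.09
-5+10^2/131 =-555/131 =-4.24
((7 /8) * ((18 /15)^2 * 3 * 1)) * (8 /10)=3.02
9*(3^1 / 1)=27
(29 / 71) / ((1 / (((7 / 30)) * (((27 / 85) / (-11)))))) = -1827 / 663850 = -0.00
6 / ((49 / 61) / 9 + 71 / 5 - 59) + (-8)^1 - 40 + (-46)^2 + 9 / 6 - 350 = 422038969 / 245462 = 1719.37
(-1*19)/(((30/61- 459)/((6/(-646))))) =-61/158491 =-0.00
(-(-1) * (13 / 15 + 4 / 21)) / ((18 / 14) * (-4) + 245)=37 / 8395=0.00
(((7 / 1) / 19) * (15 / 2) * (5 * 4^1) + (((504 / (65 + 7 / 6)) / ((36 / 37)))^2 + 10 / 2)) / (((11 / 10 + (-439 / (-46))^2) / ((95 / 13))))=19255384220900 / 1998191961831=9.64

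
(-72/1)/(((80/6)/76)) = -2052/5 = -410.40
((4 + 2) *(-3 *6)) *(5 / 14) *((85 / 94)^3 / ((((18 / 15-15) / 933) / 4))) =128920190625 / 16715503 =7712.61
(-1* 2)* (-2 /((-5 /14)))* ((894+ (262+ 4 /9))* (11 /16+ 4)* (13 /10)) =-236782 /3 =-78927.33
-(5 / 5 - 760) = 759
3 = 3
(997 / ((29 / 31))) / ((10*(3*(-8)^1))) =-30907 / 6960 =-4.44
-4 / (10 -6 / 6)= -4 / 9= -0.44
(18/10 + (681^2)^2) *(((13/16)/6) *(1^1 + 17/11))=16309798438479/220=74135447447.63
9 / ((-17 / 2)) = -18 / 17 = -1.06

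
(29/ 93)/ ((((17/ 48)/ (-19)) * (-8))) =1102/ 527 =2.09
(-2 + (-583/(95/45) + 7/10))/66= -52717/12540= -4.20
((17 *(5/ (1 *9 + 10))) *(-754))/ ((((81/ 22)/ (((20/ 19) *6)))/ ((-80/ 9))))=4511936000/ 87723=51433.90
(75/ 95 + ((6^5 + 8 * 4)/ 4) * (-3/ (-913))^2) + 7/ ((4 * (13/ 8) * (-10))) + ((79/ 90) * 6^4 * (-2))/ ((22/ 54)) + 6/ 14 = -40235482560241/ 7206204005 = -5583.45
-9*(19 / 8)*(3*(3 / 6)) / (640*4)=-513 / 40960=-0.01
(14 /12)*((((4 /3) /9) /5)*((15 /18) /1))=7 /243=0.03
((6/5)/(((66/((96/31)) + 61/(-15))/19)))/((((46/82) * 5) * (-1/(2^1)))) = -448704/475985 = -0.94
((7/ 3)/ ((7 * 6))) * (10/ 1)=5/ 9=0.56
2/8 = 0.25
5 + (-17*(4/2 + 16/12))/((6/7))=-550/9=-61.11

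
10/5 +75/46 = 167/46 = 3.63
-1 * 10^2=-100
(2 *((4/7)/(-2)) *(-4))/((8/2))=4/7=0.57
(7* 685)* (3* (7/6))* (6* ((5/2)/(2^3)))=503475/16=31467.19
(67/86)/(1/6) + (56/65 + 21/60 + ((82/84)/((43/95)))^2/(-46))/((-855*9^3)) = 5682739593091363/1215710923550760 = 4.67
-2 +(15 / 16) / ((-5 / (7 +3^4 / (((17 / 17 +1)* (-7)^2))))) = -5437 / 1568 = -3.47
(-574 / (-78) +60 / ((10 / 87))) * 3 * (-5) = -7940.38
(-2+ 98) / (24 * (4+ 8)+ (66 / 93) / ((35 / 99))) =17360 / 52443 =0.33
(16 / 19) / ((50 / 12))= 96 / 475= 0.20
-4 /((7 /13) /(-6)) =312 /7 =44.57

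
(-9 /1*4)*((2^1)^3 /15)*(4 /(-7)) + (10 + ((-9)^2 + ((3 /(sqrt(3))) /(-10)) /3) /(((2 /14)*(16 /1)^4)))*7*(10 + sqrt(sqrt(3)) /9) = 384 /35 + 7*(19677810 -7*sqrt(3))*(3^(1 /4) + 90) /17694720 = 721.82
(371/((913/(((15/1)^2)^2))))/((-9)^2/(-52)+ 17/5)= 4883287500/437327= 11166.22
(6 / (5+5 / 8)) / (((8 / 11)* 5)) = 22 / 75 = 0.29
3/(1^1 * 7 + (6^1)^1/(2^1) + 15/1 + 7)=3/32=0.09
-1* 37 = -37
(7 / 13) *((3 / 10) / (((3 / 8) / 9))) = 252 / 65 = 3.88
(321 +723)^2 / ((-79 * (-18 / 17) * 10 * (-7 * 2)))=-257346 / 2765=-93.07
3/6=1/2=0.50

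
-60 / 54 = -10 / 9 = -1.11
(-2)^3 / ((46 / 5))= -20 / 23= -0.87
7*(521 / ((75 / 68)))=247996 / 75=3306.61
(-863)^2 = 744769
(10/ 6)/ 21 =5/ 63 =0.08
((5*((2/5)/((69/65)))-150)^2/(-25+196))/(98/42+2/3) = 104448400/2442393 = 42.76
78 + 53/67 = 5279/67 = 78.79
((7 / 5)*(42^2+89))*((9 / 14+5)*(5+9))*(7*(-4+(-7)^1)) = -78902593 / 5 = -15780518.60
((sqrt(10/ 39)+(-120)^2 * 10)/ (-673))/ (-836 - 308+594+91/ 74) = 74 * sqrt(390)/ 1065864423+10656000/ 27329857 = 0.39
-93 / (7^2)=-93 / 49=-1.90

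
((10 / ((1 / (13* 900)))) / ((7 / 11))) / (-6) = -214500 / 7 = -30642.86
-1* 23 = -23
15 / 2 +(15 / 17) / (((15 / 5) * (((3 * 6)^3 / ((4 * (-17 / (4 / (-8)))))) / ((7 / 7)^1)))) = 10945 / 1458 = 7.51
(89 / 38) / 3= 89 / 114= 0.78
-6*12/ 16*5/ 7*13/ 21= -195/ 98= -1.99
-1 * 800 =-800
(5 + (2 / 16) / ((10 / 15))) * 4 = 83 / 4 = 20.75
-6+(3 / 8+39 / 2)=111 / 8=13.88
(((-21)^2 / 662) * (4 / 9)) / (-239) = -98 / 79109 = -0.00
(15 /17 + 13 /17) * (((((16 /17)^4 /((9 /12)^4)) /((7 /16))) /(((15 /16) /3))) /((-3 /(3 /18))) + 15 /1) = 119272364308 /5175378765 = 23.05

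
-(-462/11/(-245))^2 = -36/1225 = -0.03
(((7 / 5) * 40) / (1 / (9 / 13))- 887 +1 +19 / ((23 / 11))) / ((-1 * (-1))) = -250605 / 299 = -838.14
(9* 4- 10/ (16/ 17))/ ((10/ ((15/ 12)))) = 203/ 64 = 3.17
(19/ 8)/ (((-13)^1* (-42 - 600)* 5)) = 19/ 333840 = 0.00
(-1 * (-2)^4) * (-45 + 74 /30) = 10208 /15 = 680.53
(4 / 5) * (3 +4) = 28 / 5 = 5.60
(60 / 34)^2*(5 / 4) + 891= 258624 / 289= 894.89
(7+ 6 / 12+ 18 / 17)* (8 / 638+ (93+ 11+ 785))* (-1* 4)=-165052290 / 5423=-30435.61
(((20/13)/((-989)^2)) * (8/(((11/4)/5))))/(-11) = -3200/1538584333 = -0.00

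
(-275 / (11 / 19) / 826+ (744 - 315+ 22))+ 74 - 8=426567 / 826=516.42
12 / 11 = 1.09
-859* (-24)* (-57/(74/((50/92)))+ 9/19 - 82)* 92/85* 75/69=-546310702680/274873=-1987502.24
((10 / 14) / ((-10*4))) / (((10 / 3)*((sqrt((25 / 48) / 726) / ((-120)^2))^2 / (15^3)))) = -36582036480000 / 7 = -5226005211428.57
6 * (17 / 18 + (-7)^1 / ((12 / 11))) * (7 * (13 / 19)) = -17927 / 114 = -157.25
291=291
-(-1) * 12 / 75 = 4 / 25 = 0.16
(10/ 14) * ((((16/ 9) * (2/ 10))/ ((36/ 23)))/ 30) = 46/ 8505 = 0.01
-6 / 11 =-0.55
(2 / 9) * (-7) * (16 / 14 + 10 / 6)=-118 / 27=-4.37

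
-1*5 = -5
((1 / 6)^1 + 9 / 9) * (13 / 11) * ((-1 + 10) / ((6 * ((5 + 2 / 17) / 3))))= 1547 / 1276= 1.21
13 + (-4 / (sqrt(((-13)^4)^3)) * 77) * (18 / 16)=125496341 / 9653618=13.00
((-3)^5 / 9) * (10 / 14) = -135 / 7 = -19.29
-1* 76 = -76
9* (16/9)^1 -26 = -10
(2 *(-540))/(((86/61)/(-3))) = 98820/43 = 2298.14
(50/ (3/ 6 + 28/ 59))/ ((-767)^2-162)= 1180/ 13526921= 0.00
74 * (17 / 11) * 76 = 95608 / 11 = 8691.64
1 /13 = 0.08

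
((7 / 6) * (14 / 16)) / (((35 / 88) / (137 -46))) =7007 / 30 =233.57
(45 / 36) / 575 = 1 / 460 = 0.00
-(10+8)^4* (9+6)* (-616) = 969978240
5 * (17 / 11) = 85 / 11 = 7.73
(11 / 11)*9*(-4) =-36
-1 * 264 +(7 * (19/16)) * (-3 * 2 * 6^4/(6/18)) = -194178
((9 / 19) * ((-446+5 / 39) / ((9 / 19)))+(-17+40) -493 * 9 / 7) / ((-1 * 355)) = 288487 / 96915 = 2.98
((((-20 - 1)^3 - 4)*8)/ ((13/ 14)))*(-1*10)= 10376800/ 13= 798215.38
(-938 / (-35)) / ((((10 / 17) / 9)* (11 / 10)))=20502 / 55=372.76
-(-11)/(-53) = -11/53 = -0.21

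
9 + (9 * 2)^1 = 27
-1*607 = -607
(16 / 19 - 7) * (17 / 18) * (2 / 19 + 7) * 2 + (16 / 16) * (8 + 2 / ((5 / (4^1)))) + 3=-126432 / 1805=-70.05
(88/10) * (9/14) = 198/35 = 5.66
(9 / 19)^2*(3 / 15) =81 / 1805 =0.04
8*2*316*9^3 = 3685824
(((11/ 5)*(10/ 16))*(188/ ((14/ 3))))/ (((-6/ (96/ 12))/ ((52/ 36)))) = -6721/ 63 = -106.68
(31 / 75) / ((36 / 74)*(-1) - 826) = -0.00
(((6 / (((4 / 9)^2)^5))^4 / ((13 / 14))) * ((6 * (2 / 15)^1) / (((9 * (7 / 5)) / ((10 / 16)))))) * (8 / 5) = 1330279464729113309844748891857449678409 / 122781528554610775556096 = 10834524381551672.33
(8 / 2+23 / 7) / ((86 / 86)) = 51 / 7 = 7.29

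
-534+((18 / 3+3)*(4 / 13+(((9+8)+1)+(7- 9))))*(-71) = -142410 / 13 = -10954.62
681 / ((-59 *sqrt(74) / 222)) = -2043 *sqrt(74) / 59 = -297.87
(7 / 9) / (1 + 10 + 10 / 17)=119 / 1773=0.07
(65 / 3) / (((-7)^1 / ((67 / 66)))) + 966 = 962.86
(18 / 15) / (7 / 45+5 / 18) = 36 / 13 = 2.77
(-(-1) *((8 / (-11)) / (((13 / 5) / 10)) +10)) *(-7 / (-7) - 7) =-6180 / 143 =-43.22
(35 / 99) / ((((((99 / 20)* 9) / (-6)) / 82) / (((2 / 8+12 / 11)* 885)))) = -499523500 / 107811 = -4633.33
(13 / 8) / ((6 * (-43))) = -13 / 2064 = -0.01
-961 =-961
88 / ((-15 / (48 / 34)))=-8.28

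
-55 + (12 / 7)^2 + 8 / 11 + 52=359 / 539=0.67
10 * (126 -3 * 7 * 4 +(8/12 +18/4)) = 1415/3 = 471.67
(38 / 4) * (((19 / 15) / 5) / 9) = 361 / 1350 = 0.27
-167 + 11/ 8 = -165.62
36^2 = 1296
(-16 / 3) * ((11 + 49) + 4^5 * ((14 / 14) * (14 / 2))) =-115648 / 3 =-38549.33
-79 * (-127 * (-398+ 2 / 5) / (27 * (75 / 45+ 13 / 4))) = -79782416 / 2655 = -30049.87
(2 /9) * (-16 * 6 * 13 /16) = -52 /3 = -17.33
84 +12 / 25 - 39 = 1137 / 25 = 45.48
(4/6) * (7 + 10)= 34/3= 11.33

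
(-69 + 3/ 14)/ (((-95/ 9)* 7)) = 8667/ 9310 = 0.93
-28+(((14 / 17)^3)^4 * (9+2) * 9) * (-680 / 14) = -16995891168483164 / 34271896307633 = -495.91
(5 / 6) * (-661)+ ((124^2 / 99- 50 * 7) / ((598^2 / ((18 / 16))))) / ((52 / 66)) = -2672083051 / 4850976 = -550.83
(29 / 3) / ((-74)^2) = 29 / 16428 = 0.00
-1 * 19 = -19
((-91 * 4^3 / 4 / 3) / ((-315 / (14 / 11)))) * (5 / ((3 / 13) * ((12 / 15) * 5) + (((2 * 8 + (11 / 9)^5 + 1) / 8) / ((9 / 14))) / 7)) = 745119648 / 111794815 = 6.67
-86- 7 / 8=-695 / 8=-86.88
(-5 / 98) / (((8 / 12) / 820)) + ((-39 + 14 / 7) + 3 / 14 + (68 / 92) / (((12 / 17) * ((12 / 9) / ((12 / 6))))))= -883299 / 9016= -97.97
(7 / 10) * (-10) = -7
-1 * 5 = -5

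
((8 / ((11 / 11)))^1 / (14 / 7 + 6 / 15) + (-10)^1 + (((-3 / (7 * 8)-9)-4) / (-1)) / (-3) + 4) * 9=-3537 / 56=-63.16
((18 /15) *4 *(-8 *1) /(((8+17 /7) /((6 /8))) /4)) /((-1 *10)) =1.10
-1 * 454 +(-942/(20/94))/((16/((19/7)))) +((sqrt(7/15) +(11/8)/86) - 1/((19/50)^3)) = -25255441147/20645590 +sqrt(105)/15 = -1222.60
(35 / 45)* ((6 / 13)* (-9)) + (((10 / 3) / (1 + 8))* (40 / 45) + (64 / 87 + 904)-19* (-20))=117430102 / 91611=1281.83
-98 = -98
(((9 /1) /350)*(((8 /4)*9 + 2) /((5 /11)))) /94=99 /8225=0.01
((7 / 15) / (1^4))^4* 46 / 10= 55223 / 253125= 0.22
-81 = -81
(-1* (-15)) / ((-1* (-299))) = 15 / 299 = 0.05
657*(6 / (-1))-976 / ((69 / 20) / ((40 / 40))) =-291518 / 69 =-4224.90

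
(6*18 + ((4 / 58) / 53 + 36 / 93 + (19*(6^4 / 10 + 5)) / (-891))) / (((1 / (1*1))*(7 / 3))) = 3199722803 / 70755795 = 45.22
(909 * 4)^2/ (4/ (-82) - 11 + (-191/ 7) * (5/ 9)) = -504454.47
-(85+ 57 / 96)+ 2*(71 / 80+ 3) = -12451 / 160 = -77.82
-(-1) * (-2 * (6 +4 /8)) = -13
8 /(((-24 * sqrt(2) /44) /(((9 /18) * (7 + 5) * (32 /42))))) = -704 * sqrt(2) /21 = -47.41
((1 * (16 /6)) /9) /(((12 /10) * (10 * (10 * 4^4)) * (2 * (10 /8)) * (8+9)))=1 /4406400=0.00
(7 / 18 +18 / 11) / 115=401 / 22770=0.02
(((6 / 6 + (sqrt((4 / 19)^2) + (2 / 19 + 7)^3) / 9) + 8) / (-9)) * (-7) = 21121786 / 555579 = 38.02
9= 9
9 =9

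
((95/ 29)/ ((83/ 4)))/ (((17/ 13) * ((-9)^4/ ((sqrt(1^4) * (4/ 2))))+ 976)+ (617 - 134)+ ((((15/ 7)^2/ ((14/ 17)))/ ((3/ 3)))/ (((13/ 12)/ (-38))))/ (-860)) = 145720120/ 5306556418523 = 0.00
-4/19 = -0.21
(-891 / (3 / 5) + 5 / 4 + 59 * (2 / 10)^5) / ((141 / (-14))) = 147.32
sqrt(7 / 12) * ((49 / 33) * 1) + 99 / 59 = 49 * sqrt(21) / 198 + 99 / 59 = 2.81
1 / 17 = 0.06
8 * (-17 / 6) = -68 / 3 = -22.67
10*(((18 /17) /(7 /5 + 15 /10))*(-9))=-16200 /493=-32.86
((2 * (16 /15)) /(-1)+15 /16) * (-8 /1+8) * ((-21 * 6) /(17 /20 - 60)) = 0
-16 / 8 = -2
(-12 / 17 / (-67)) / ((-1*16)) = -3 / 4556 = -0.00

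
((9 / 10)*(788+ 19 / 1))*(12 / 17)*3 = 130734 / 85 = 1538.05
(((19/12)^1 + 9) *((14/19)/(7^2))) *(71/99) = 9017/79002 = 0.11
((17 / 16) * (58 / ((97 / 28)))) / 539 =493 / 14938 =0.03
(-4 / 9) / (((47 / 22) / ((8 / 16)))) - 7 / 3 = -1031 / 423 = -2.44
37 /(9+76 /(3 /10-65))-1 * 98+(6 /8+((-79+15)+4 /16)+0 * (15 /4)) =-156.27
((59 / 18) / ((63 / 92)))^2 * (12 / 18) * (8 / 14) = 58926368 / 6751269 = 8.73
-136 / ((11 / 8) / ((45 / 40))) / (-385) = 1224 / 4235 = 0.29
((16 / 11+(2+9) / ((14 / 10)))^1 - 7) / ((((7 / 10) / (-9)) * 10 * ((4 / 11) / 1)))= -801 / 98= -8.17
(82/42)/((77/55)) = 205/147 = 1.39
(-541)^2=292681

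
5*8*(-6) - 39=-279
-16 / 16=-1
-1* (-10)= 10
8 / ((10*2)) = 2 / 5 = 0.40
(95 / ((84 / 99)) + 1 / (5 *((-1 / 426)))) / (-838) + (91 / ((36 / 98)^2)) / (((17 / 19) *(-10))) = -1522625947 / 20193705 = -75.40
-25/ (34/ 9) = -225/ 34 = -6.62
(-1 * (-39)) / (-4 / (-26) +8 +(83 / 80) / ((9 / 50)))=2.80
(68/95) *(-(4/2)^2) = -272/95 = -2.86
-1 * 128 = -128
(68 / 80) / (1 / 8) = 34 / 5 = 6.80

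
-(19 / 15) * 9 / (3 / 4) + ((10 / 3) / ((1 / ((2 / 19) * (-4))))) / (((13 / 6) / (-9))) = -9.37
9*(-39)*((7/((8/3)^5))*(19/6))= -57.70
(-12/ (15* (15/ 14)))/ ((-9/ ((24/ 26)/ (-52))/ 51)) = -0.08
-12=-12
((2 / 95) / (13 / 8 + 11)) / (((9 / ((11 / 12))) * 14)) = 22 / 1813455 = 0.00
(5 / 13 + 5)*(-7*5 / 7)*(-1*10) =3500 / 13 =269.23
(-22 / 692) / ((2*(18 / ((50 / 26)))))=-275 / 161928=-0.00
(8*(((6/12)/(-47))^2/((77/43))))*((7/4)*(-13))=-559/48598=-0.01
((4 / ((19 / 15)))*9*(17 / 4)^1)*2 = 4590 / 19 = 241.58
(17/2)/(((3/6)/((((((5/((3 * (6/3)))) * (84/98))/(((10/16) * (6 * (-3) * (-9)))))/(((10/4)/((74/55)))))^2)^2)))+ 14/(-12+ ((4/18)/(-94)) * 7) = -3500510725249668479038594/3004575493142881079296875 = -1.17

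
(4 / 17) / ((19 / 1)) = 4 / 323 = 0.01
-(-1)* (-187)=-187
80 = 80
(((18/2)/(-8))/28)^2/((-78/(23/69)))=-9/1304576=-0.00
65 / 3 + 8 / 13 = 869 / 39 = 22.28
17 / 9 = 1.89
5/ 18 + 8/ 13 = 209/ 234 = 0.89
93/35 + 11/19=2152/665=3.24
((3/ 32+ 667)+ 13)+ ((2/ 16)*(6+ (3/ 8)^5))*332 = 929.40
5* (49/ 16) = 245/ 16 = 15.31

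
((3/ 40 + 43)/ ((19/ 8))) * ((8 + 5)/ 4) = 22399/ 380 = 58.94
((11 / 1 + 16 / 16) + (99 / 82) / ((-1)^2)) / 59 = 1083 / 4838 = 0.22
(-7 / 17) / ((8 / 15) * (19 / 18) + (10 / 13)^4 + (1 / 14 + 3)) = -377862030 / 3656453653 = -0.10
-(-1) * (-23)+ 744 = 721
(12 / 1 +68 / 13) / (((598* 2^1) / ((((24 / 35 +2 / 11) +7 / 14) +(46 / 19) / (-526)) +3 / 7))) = 27572564 / 1068283645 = 0.03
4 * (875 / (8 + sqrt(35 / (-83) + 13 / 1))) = 581000 / 1067 - 5250 * sqrt(2407) / 1067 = 303.12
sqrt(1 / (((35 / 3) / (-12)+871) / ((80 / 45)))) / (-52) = -2 * sqrt(31321) / 407173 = -0.00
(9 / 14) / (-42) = -3 / 196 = -0.02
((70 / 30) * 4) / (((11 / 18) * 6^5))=7 / 3564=0.00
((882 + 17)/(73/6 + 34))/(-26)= -2697/3601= -0.75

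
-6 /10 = -3 /5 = -0.60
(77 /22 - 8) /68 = -9 /136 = -0.07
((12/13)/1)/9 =4/39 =0.10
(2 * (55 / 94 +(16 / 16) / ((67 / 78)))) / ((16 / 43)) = 473731 / 50384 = 9.40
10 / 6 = 5 / 3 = 1.67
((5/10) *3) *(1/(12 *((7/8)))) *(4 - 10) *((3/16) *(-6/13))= 27/364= 0.07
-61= -61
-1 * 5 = -5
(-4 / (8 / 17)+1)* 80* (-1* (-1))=-600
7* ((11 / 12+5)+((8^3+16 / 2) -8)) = 43505 / 12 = 3625.42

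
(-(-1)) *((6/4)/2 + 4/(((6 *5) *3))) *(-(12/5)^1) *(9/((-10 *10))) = 429/2500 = 0.17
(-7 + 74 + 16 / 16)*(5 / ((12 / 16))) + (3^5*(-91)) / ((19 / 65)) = -4286195 / 57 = -75196.40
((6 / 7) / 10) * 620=372 / 7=53.14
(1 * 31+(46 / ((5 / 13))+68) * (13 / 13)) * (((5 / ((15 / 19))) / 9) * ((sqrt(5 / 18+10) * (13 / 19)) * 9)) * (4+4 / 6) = 14171.92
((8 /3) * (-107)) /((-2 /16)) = 6848 /3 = 2282.67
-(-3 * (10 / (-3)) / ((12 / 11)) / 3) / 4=-55 / 72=-0.76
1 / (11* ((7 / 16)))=16 / 77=0.21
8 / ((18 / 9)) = 4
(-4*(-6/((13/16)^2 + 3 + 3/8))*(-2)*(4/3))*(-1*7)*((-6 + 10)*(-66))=-30277632/1033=-29310.39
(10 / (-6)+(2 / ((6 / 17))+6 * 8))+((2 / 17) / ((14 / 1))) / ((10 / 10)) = 6189 / 119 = 52.01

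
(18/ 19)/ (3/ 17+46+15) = 153/ 9880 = 0.02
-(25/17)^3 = -15625/4913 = -3.18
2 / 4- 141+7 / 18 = -1261 / 9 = -140.11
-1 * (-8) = 8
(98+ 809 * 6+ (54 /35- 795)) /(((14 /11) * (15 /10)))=1601039 /735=2178.28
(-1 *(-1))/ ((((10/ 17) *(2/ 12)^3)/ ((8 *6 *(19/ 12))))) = 139536/ 5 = 27907.20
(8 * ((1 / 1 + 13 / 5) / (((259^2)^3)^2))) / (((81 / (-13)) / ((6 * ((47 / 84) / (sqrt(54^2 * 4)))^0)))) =-416 / 1366747940148464363824406077215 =-0.00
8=8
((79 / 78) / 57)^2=6241 / 19766916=0.00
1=1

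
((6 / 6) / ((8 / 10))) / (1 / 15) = 18.75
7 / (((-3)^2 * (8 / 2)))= 7 / 36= 0.19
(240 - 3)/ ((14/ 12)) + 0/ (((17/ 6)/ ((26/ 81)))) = 1422/ 7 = 203.14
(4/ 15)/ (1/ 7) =28/ 15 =1.87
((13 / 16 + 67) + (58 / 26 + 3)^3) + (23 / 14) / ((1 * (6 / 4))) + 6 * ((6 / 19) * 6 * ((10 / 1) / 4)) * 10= 6960046367 / 14025648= 496.24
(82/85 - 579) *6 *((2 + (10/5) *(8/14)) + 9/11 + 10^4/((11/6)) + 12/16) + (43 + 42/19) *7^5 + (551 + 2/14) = -4519919530121/248710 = -18173453.14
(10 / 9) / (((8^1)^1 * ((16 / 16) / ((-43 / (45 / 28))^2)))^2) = 65668329608 / 7381125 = 8896.79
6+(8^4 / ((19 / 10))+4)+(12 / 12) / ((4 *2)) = 329219 / 152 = 2165.91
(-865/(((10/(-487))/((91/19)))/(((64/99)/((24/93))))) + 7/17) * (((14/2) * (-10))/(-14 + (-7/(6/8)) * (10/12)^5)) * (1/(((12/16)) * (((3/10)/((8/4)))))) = 930914726112000/52545317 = 17716416.60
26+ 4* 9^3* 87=253718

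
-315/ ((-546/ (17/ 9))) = 85/ 78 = 1.09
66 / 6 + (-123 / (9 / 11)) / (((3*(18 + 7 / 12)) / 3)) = 649 / 223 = 2.91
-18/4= -9/2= -4.50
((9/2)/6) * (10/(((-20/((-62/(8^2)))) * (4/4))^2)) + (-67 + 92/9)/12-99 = -458797039/4423680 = -103.71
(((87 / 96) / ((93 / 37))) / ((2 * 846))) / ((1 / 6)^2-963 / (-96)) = 1073 / 50651148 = 0.00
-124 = -124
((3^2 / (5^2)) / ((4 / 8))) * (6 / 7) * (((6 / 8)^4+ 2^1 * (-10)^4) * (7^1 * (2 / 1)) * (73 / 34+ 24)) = 122897304243 / 27200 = 4518283.24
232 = 232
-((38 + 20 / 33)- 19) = -19.61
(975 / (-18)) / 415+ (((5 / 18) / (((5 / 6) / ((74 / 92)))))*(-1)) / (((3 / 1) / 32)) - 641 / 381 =-20392153 / 4363974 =-4.67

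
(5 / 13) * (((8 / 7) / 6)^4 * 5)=6400 / 2528253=0.00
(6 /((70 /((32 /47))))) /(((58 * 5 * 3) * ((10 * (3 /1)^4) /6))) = 16 /32200875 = 0.00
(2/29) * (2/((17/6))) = 24/493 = 0.05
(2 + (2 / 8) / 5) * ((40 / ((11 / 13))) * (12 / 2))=6396 / 11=581.45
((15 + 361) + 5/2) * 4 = 1514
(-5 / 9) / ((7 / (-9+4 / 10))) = 0.68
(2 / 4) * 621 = 621 / 2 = 310.50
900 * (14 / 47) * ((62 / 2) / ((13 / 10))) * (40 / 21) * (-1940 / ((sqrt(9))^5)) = -4811200000 / 49491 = -97213.63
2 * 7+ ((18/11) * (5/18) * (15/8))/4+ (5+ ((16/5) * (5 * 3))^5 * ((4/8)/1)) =127402003.21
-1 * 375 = -375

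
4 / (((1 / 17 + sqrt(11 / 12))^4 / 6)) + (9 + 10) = 4894578898000147 / 100598673352321 - 125266554418176 * sqrt(33) / 100598673352321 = 41.50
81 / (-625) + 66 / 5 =8169 / 625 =13.07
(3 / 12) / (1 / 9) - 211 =-835 / 4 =-208.75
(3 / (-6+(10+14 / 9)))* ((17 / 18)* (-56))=-714 / 25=-28.56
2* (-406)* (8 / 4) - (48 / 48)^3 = -1625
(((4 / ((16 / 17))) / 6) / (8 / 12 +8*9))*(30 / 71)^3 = 57375 / 78024598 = 0.00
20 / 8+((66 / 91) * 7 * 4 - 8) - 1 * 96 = -2111 / 26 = -81.19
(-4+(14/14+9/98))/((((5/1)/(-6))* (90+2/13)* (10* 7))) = 2223/4019960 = 0.00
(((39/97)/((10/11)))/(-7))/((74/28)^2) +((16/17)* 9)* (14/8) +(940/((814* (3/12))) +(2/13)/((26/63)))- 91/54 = 20533135442773/1133097438330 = 18.12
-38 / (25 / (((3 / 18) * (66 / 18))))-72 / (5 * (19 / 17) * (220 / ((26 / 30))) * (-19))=-4137761 / 4467375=-0.93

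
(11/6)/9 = 11/54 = 0.20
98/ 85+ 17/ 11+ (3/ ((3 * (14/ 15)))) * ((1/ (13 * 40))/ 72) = 2.70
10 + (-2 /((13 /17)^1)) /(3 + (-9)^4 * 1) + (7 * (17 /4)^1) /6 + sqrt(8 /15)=2 * sqrt(30) /15 + 850927 /56888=15.69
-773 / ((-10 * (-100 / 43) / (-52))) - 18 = 1710.43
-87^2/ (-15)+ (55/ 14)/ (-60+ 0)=504.53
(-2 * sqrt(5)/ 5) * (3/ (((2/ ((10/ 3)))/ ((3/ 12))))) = -sqrt(5)/ 2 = -1.12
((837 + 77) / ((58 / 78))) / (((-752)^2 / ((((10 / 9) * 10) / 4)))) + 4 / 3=32947757 / 24599424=1.34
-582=-582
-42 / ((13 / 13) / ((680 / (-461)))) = 28560 / 461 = 61.95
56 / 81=0.69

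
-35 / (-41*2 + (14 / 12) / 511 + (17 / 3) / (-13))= 66430 / 156459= 0.42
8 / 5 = 1.60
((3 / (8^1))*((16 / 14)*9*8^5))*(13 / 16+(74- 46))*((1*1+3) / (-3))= -33988608 / 7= -4855515.43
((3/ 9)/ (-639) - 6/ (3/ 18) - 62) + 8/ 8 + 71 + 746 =1380239/ 1917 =720.00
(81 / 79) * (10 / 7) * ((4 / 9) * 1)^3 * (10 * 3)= 6400 / 1659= 3.86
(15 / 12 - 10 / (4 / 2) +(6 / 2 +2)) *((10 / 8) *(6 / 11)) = 75 / 88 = 0.85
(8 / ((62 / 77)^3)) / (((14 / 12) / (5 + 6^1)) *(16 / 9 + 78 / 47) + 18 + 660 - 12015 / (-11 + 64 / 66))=2109378312657 / 258258447893566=0.01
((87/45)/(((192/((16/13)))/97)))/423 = 2813/989820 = 0.00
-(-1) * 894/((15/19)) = 5662/5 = 1132.40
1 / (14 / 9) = 9 / 14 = 0.64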